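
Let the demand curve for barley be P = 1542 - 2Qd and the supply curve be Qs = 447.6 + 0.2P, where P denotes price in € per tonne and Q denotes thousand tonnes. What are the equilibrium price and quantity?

P* = 462, Q* = 540

Solving each curve for Q: Qd = 771 - 0.5P.
Equating demand and supply, 771 - 0.5P = 447.6 + 0.2P gives 0.7P = 323.4, so P* = 462.
From the demand curve, Q* = 771 - 0.5(462) = 540.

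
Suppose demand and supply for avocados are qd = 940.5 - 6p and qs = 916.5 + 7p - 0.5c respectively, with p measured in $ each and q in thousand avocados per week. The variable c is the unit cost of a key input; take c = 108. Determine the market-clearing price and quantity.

With c = 108, supply is qs = 862.5 + 7p.
Set qd = qs: 940.5 - 6p = 862.5 + 7p, so 78 = 13p and p* = 6.
From the demand curve, q* = 940.5 - 6(6) = 904.5.

p* = 6, q* = 904.5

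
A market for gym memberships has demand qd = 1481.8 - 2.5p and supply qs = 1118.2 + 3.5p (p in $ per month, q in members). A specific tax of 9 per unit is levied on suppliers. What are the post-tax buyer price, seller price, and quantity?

The tax drives a wedge p_b - p_s = 9. Substituting p_s = p_b - 9 into supply: qs = 1086.7 + 3.5p_b.
Market clearing requires 1481.8 - 2.5p_b = 1086.7 + 3.5p_b; hence 395.1 = 6p_b and p_b = 65.85.
Then p_s = 65.85 - 9 = 56.85 and q = 1481.8 - 2.5(65.85) = 1317.175.

p_b = 65.85, p_s = 56.85, q = 1317.175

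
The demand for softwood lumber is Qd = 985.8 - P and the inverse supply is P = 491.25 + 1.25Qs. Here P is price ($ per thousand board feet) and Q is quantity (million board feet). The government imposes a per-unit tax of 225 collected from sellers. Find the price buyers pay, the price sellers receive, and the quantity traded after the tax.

Rewriting in direct form: Qs = -393 + 0.8P.
The tax drives a wedge P_b - P_s = 225. Substituting P_s = P_b - 225 into supply: Qs = -573 + 0.8P_b.
Equate demand and the shifted supply: 985.8 - P_b = -573 + 0.8P_b, giving 1.8P_b = 1558.8, so P_b = 866.
So P_s = 641 and the quantity traded is Q = 985.8 - 866 = 119.8.

P_b = 866, P_s = 641, Q = 119.8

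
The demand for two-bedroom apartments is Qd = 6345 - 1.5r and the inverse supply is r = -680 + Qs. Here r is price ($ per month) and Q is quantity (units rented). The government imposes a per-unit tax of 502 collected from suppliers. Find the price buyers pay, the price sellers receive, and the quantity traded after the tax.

r_b = 2466.8, r_s = 1964.8, Q = 2644.8

Rewriting in direct form: Qs = 680 + r.
Suppliers keep r_s = r_b - 502 per unit, so supply in terms of the buyer price is Qs = 178 + r_b.
Set Qd = Qs: 6345 - 1.5r_b = 178 + r_b, so 6167 = 2.5r_b and r_b = 2466.8.
So r_s = 1964.8 and the quantity traded is Q = 6345 - 1.5(2466.8) = 2644.8.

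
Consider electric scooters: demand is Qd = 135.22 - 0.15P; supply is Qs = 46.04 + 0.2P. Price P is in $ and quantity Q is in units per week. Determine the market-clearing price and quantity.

Set Qd = Qs: 135.22 - 0.15P = 46.04 + 0.2P, so 89.18 = 0.35P and P* = 254.8.
From the demand curve, Q* = 135.22 - 0.15(254.8) = 97.

P* = 254.8, Q* = 97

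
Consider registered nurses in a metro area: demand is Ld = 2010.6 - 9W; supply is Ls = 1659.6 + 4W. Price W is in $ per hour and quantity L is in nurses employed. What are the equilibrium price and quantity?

The market clears where 2010.6 - 9W = 1659.6 + 4W. Rearranging, 13W = 351, hence W* = 27.
Plugging W* into demand: L* = 2010.6 - 9(27) = 1767.6.

W* = 27, L* = 1767.6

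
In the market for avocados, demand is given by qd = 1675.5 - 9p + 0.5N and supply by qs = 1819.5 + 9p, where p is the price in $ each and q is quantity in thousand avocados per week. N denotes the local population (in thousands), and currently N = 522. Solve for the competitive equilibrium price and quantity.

p* = 6.5, q* = 1878

With N = 522, demand is qd = 1936.5 - 9p.
At equilibrium qd = qs, so 1936.5 - 9p = 1819.5 + 9p; collecting terms, 117 = 18p and p* = 6.5.
Substitute back: q* = 1936.5 - 9(6.5) = 1878.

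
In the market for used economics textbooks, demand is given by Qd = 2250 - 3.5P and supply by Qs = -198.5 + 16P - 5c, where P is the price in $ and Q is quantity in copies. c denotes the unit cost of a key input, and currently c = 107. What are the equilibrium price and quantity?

With c = 107, supply is Qs = -733.5 + 16P.
At equilibrium Qd = Qs, so 2250 - 3.5P = -733.5 + 16P; collecting terms, 2983.5 = 19.5P and P* = 153.
Substitute back: Q* = 2250 - 3.5(153) = 1714.5.

P* = 153, Q* = 1714.5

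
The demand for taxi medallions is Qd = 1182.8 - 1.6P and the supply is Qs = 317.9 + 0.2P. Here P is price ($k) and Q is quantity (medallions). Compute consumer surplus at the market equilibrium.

Consumer surplus = 53561.25

The market clears where 1182.8 - 1.6P = 317.9 + 0.2P. Rearranging, 1.8P = 864.9, hence P* = 480.5.
Substitute back: Q* = 1182.8 - 1.6(480.5) = 414.
Demand choke price (Qd = 0): P = 1182.8/1.6 = 739.25. Consumer surplus = ½ × (739.25 - 480.5) × 414 = 53561.25.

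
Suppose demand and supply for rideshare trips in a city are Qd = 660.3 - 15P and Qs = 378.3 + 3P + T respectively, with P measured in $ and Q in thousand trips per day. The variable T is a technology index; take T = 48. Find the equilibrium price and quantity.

With T = 48, supply is Qs = 426.3 + 3P.
The market clears where 660.3 - 15P = 426.3 + 3P. Rearranging, 18P = 234, hence P* = 13.
From the demand curve, Q* = 660.3 - 15(13) = 465.3.

P* = 13, Q* = 465.3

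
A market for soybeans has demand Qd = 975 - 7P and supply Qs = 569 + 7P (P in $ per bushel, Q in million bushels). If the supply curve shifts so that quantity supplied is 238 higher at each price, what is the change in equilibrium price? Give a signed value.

ΔP = -17

At equilibrium Qd = Qs, so 975 - 7P = 569 + 7P; collecting terms, 406 = 14P and P* = 29.
Substitute back: Q* = 975 - 7(29) = 772.
After the shift, supply is Qs = 807 + 7P.
New equilibrium: 168 = 14P, so P = 12 and Q = 891.
ΔP = 12 - 29 = -17.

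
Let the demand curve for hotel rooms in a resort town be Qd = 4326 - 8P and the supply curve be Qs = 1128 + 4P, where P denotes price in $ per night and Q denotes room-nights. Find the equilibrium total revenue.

Set Qd = Qs: 4326 - 8P = 1128 + 4P, so 3198 = 12P and P* = 266.5.
From the demand curve, Q* = 4326 - 8(266.5) = 2194.
Total revenue = P* × Q* = 266.5 × 2194 = 584701.

Total revenue = 584701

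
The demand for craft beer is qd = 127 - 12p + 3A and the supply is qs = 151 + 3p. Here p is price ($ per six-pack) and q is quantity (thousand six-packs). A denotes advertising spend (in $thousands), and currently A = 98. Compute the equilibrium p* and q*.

p* = 18, q* = 205

With A = 98, demand is qd = 421 - 12p.
At equilibrium qd = qs, so 421 - 12p = 151 + 3p; collecting terms, 270 = 15p and p* = 18.
Then q* = 421 - 12(18) = 205.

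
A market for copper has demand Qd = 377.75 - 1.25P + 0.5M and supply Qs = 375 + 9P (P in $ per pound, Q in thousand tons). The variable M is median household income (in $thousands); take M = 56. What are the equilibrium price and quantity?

P* = 3, Q* = 402

With M = 56, demand is Qd = 405.75 - 1.25P.
The market clears where 405.75 - 1.25P = 375 + 9P. Rearranging, 10.25P = 30.75, hence P* = 3.
Plugging P* into demand: Q* = 405.75 - 1.25(3) = 402.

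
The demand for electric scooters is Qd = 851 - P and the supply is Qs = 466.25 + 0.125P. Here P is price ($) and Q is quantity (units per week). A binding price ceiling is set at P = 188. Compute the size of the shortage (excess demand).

Shortage = 173.25

Evaluating both curves at the ceiling price 188 gives Qd = 663, Qs = 489.75.
Shortage = Qd - Qs = 663 - 489.75 = 173.25.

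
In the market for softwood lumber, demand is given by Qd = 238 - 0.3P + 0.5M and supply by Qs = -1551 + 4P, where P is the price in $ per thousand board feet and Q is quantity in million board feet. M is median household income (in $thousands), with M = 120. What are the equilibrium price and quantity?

With M = 120, demand is Qd = 298 - 0.3P.
Equating demand and supply, 298 - 0.3P = -1551 + 4P gives 4.3P = 1849, so P* = 430.
Then Q* = 298 - 0.3(430) = 169.

P* = 430, Q* = 169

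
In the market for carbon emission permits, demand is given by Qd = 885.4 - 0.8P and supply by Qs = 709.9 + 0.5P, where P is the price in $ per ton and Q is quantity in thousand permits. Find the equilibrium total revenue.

At equilibrium Qd = Qs, so 885.4 - 0.8P = 709.9 + 0.5P; collecting terms, 175.5 = 1.3P and P* = 135.
Then Q* = 885.4 - 0.8(135) = 777.4.
Total revenue = P* × Q* = 135 × 777.4 = 104949.

Total revenue = 104949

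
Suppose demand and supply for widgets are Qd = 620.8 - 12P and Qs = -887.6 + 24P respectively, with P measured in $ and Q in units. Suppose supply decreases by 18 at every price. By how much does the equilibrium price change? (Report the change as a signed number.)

At equilibrium Qd = Qs, so 620.8 - 12P = -887.6 + 24P; collecting terms, 1508.4 = 36P and P* = 41.9.
Then Q* = 620.8 - 12(41.9) = 118.
After the shift, supply is Qs = -905.6 + 24P.
The new intersection has 1526.4 = 36P, i.e. P = 42.4, Q = 112.
ΔP = 42.4 - 41.9 = 0.5.

ΔP = 0.5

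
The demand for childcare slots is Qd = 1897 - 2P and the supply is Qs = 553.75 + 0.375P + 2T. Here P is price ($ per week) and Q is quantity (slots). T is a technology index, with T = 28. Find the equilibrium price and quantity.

With T = 28, supply is Qs = 609.75 + 0.375P.
The market clears where 1897 - 2P = 609.75 + 0.375P. Rearranging, 2.375P = 1287.25, hence P* = 542.
Substitute back: Q* = 1897 - 2(542) = 813.

P* = 542, Q* = 813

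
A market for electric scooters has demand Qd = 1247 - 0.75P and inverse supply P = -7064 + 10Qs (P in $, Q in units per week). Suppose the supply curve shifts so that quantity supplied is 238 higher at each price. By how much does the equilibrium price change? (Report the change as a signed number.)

ΔP = -280

In direct form, Qs = 706.4 + 0.1P.
The market clears where 1247 - 0.75P = 706.4 + 0.1P. Rearranging, 0.85P = 540.6, hence P* = 636.
From the demand curve, Q* = 1247 - 0.75(636) = 770.
After the shift, supply is Qs = 944.4 + 0.1P.
Re-solving, 0.85P = 302.6 gives P = 356 and Q = 980.
ΔP = 356 - 636 = -280.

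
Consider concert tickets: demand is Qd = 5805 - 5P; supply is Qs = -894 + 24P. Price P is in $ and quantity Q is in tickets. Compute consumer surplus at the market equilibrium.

The market clears where 5805 - 5P = -894 + 24P. Rearranging, 29P = 6699, hence P* = 231.
Plugging P* into demand: Q* = 5805 - 5(231) = 4650.
Demand choke price (Qd = 0): P = 5805/5 = 1161. Consumer surplus = ½ × (1161 - 231) × 4650 = 2162250.

Consumer surplus = 2162250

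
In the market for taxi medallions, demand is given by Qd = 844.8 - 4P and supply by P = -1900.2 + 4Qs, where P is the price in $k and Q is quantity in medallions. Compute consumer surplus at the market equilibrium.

In direct form, Qs = 475.05 + 0.25P.
Equating demand and supply, 844.8 - 4P = 475.05 + 0.25P gives 4.25P = 369.75, so P* = 87.
From the demand curve, Q* = 844.8 - 4(87) = 496.8.
Demand choke price (Qd = 0): P = 844.8/4 = 211.2. Consumer surplus = ½ × (211.2 - 87) × 496.8 = 30851.28.

Consumer surplus = 30851.28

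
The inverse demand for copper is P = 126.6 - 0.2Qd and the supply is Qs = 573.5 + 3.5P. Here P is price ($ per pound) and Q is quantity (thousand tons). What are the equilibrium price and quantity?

P* = 7, Q* = 598

Solving each curve for Q: Qd = 633 - 5P.
Equating demand and supply, 633 - 5P = 573.5 + 3.5P gives 8.5P = 59.5, so P* = 7.
Plugging P* into demand: Q* = 633 - 5(7) = 598.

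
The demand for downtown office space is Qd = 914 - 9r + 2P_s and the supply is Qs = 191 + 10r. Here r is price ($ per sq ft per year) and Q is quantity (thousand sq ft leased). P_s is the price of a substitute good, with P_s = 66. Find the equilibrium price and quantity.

r* = 45, Q* = 641

With P_s = 66, demand is Qd = 1046 - 9r.
Set Qd = Qs: 1046 - 9r = 191 + 10r, so 855 = 19r and r* = 45.
Then Q* = 1046 - 9(45) = 641.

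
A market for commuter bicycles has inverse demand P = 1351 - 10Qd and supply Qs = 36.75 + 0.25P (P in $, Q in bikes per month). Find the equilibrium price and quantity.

P* = 281, Q* = 107

Solving each curve for Q: Qd = 135.1 - 0.1P.
Set Qd = Qs: 135.1 - 0.1P = 36.75 + 0.25P, so 98.35 = 0.35P and P* = 281.
Substitute back: Q* = 135.1 - 0.1(281) = 107.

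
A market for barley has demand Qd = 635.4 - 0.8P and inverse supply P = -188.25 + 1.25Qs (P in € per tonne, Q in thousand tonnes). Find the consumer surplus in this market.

Consumer surplus = 96530.625

Inverting to quantity form: Qs = 150.6 + 0.8P.
The market clears where 635.4 - 0.8P = 150.6 + 0.8P. Rearranging, 1.6P = 484.8, hence P* = 303.
From the demand curve, Q* = 635.4 - 0.8(303) = 393.
Demand choke price (Qd = 0): P = 635.4/0.8 = 794.25. Consumer surplus = ½ × (794.25 - 303) × 393 = 96530.625.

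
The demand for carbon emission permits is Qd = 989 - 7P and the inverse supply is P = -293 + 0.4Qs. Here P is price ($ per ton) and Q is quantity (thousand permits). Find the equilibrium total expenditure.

Inverting to quantity form: Qs = 732.5 + 2.5P.
At equilibrium Qd = Qs, so 989 - 7P = 732.5 + 2.5P; collecting terms, 256.5 = 9.5P and P* = 27.
From the demand curve, Q* = 989 - 7(27) = 800.
Total expenditure = P* × Q* = 27 × 800 = 21600.

Total expenditure = 21600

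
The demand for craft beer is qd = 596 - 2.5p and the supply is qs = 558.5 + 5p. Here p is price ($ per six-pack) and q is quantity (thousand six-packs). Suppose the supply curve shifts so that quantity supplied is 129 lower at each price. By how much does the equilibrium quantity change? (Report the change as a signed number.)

Δq = -43

At equilibrium qd = qs, so 596 - 2.5p = 558.5 + 5p; collecting terms, 37.5 = 7.5p and p* = 5.
Then q* = 596 - 2.5(5) = 583.5.
After the shift, supply is qs = 429.5 + 5p.
New equilibrium: 166.5 = 7.5p, so p = 22.2 and q = 540.5.
Δq = 540.5 - 583.5 = -43.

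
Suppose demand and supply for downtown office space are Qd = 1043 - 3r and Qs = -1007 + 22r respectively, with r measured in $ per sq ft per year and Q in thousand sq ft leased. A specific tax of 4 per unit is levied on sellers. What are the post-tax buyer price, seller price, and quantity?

Sellers keep r_s = r_b - 4 per unit, so supply in terms of the buyer price is Qs = -1095 + 22r_b.
Equate demand and the shifted supply: 1043 - 3r_b = -1095 + 22r_b, giving 25r_b = 2138, so r_b = 85.52.
Then r_s = 85.52 - 4 = 81.52 and Q = 1043 - 3(85.52) = 786.44.

r_b = 85.52, r_s = 81.52, Q = 786.44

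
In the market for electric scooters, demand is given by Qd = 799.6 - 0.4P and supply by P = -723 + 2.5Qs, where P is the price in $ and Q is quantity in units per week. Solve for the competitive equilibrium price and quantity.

Solving each curve for Q: Qs = 289.2 + 0.4P.
Set Qd = Qs: 799.6 - 0.4P = 289.2 + 0.4P, so 510.4 = 0.8P and P* = 638.
From the demand curve, Q* = 799.6 - 0.4(638) = 544.4.

P* = 638, Q* = 544.4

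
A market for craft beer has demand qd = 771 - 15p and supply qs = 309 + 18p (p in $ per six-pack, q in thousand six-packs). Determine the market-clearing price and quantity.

Set qd = qs: 771 - 15p = 309 + 18p, so 462 = 33p and p* = 14.
From the demand curve, q* = 771 - 15(14) = 561.

p* = 14, q* = 561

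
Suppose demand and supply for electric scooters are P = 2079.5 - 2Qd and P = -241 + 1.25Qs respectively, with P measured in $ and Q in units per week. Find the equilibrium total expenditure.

Total expenditure = 465171

In direct form, Qd = 1039.75 - 0.5P and Qs = 192.8 + 0.8P.
Set Qd = Qs: 1039.75 - 0.5P = 192.8 + 0.8P, so 846.95 = 1.3P and P* = 651.5.
Plugging P* into demand: Q* = 1039.75 - 0.5(651.5) = 714.
Total expenditure = P* × Q* = 651.5 × 714 = 465171.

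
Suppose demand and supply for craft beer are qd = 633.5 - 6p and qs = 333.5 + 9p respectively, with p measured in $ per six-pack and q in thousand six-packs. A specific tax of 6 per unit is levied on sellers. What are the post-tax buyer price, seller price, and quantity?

p_b = 23.6, p_s = 17.6, q = 491.9

The tax drives a wedge p_b - p_s = 6. Substituting p_s = p_b - 6 into supply: qs = 279.5 + 9p_b.
Equate demand and the shifted supply: 633.5 - 6p_b = 279.5 + 9p_b, giving 15p_b = 354, so p_b = 23.6.
So p_s = 17.6 and the quantity traded is q = 633.5 - 6(23.6) = 491.9.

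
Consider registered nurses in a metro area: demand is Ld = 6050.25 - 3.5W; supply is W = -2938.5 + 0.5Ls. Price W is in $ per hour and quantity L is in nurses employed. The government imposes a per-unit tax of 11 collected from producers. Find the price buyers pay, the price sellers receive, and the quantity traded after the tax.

In direct form, Ls = 5877 + 2W.
Producers keep W_s = W_b - 11 per unit, so supply in terms of the buyer price is Ls = 5855 + 2W_b.
Market clearing requires 6050.25 - 3.5W_b = 5855 + 2W_b; hence 195.25 = 5.5W_b and W_b = 35.5.
Then W_s = 35.5 - 11 = 24.5 and L = 6050.25 - 3.5(35.5) = 5926.

W_b = 35.5, W_s = 24.5, L = 5926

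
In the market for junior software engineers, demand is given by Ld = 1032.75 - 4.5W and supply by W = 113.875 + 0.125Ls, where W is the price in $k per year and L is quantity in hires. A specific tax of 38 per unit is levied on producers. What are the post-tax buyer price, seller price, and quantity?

In direct form, Ls = -911 + 8W.
With a tax of 38 on producers, they supply based on the net price W_s = W_b - 38, so Ls = -1215 + 8W_b.
Market clearing requires 1032.75 - 4.5W_b = -1215 + 8W_b; hence 2247.75 = 12.5W_b and W_b = 179.82.
So W_s = 141.82 and the quantity traded is L = 1032.75 - 4.5(179.82) = 223.56.

W_b = 179.82, W_s = 141.82, L = 223.56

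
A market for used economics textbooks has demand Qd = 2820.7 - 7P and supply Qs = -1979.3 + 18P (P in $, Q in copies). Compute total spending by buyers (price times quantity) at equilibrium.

Set Qd = Qs: 2820.7 - 7P = -1979.3 + 18P, so 4800 = 25P and P* = 192.
From the demand curve, Q* = 2820.7 - 7(192) = 1476.7.
Total spending by buyers = P* × Q* = 192 × 1476.7 = 283526.4.

Total spending by buyers = 283526.4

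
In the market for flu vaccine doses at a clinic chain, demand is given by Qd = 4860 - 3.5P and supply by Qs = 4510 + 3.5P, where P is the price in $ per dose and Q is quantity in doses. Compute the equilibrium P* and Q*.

The market clears where 4860 - 3.5P = 4510 + 3.5P. Rearranging, 7P = 350, hence P* = 50.
Substitute back: Q* = 4860 - 3.5(50) = 4685.

P* = 50, Q* = 4685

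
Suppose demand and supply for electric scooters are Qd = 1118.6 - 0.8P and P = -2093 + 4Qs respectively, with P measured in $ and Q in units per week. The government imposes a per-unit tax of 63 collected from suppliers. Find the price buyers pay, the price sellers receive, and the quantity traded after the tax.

P_b = 582, P_s = 519, Q = 653

Solving each curve for Q: Qs = 523.25 + 0.25P.
Suppliers keep P_s = P_b - 63 per unit, so supply in terms of the buyer price is Qs = 507.5 + 0.25P_b.
Equate demand and the shifted supply: 1118.6 - 0.8P_b = 507.5 + 0.25P_b, giving 1.05P_b = 611.1, so P_b = 582.
So P_s = 519 and the quantity traded is Q = 1118.6 - 0.8(582) = 653.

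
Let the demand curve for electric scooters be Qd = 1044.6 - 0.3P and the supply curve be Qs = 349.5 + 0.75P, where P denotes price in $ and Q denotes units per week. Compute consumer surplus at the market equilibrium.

Equating demand and supply, 1044.6 - 0.3P = 349.5 + 0.75P gives 1.05P = 695.1, so P* = 662.
From the demand curve, Q* = 1044.6 - 0.3(662) = 846.
Demand choke price (Qd = 0): P = 1044.6/0.3 = 3482. Consumer surplus = ½ × (3482 - 662) × 846 = 1192860.

Consumer surplus = 1192860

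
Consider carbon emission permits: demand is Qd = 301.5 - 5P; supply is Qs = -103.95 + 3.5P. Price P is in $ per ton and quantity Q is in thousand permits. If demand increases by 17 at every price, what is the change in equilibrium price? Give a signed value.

The market clears where 301.5 - 5P = -103.95 + 3.5P. Rearranging, 8.5P = 405.45, hence P* = 47.7.
From the demand curve, Q* = 301.5 - 5(47.7) = 63.
After the shift, demand is Qd = 318.5 - 5P.
The new intersection has 422.45 = 8.5P, i.e. P = 49.7, Q = 70.
ΔP = 49.7 - 47.7 = 2.

ΔP = 2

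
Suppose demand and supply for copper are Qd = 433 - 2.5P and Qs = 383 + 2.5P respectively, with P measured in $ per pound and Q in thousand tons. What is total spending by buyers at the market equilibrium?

The market clears where 433 - 2.5P = 383 + 2.5P. Rearranging, 5P = 50, hence P* = 10.
Then Q* = 433 - 2.5(10) = 408.
Total spending by buyers = P* × Q* = 10 × 408 = 4080.

Total spending by buyers = 4080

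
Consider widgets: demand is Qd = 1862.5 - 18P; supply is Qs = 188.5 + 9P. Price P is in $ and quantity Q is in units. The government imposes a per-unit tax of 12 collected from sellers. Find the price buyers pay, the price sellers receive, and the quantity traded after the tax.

With a tax of 12 on sellers, they supply based on the net price P_s = P_b - 12, so Qs = 80.5 + 9P_b.
Set Qd = Qs: 1862.5 - 18P_b = 80.5 + 9P_b, so 1782 = 27P_b and P_b = 66.
So P_s = 54 and the quantity traded is Q = 1862.5 - 18(66) = 674.5.

P_b = 66, P_s = 54, Q = 674.5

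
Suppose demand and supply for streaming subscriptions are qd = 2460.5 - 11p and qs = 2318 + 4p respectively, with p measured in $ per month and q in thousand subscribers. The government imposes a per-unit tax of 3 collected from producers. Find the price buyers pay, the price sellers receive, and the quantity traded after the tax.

p_b = 10.3, p_s = 7.3, q = 2347.2

The tax drives a wedge p_b - p_s = 3. Substituting p_s = p_b - 3 into supply: qs = 2306 + 4p_b.
Market clearing requires 2460.5 - 11p_b = 2306 + 4p_b; hence 154.5 = 15p_b and p_b = 10.3.
Then p_s = 10.3 - 3 = 7.3 and q = 2460.5 - 11(10.3) = 2347.2.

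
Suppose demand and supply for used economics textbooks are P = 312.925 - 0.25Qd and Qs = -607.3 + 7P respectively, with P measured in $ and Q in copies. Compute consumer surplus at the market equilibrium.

Rewriting in direct form: Qd = 1251.7 - 4P.
Set Qd = Qs: 1251.7 - 4P = -607.3 + 7P, so 1859 = 11P and P* = 169.
Plugging P* into demand: Q* = 1251.7 - 4(169) = 575.7.
Demand choke price (Qd = 0): P = 1251.7/4 = 312.925. Consumer surplus = ½ × (312.925 - 169) × 575.7 = 41428.81125.

Consumer surplus = 41428.81125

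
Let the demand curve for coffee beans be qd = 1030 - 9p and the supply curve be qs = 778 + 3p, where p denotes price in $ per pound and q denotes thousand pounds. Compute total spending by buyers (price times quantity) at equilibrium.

Total spending by buyers = 17661

Set qd = qs: 1030 - 9p = 778 + 3p, so 252 = 12p and p* = 21.
Substitute back: q* = 1030 - 9(21) = 841.
Total spending by buyers = p* × q* = 21 × 841 = 17661.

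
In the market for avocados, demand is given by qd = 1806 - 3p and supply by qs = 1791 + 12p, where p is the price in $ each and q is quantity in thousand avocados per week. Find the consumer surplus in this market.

At equilibrium qd = qs, so 1806 - 3p = 1791 + 12p; collecting terms, 15 = 15p and p* = 1.
Substitute back: q* = 1806 - 3(1) = 1803.
Demand choke price (qd = 0): p = 1806/3 = 602. Consumer surplus = ½ × (602 - 1) × 1803 = 541801.5.

Consumer surplus = 541801.5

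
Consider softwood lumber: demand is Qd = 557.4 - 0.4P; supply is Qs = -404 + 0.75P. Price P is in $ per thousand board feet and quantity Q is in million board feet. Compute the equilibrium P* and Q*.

Equating demand and supply, 557.4 - 0.4P = -404 + 0.75P gives 1.15P = 961.4, so P* = 836.
From the demand curve, Q* = 557.4 - 0.4(836) = 223.

P* = 836, Q* = 223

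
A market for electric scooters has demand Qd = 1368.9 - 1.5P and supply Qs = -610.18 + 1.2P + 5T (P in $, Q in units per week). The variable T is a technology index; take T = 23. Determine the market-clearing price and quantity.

With T = 23, supply is Qs = -495.18 + 1.2P.
The market clears where 1368.9 - 1.5P = -495.18 + 1.2P. Rearranging, 2.7P = 1864.08, hence P* = 690.4.
From the demand curve, Q* = 1368.9 - 1.5(690.4) = 333.3.

P* = 690.4, Q* = 333.3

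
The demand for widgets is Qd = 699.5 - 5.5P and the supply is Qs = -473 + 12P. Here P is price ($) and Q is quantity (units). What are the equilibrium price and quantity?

Set Qd = Qs: 699.5 - 5.5P = -473 + 12P, so 1172.5 = 17.5P and P* = 67.
Then Q* = 699.5 - 5.5(67) = 331.

P* = 67, Q* = 331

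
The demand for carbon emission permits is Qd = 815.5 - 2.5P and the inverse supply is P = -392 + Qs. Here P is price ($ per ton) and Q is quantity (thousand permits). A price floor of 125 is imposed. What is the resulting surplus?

Surplus = 14

Inverting to quantity form: Qs = 392 + P.
Evaluating both curves at the floor price 125 gives Qd = 503, Qs = 517.
Surplus = Qs - Qd = 517 - 503 = 14.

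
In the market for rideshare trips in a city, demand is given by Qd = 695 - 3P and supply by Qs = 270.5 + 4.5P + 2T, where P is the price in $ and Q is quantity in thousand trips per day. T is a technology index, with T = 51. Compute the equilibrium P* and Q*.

With T = 51, supply is Qs = 372.5 + 4.5P.
Equating demand and supply, 695 - 3P = 372.5 + 4.5P gives 7.5P = 322.5, so P* = 43.
Substitute back: Q* = 695 - 3(43) = 566.

P* = 43, Q* = 566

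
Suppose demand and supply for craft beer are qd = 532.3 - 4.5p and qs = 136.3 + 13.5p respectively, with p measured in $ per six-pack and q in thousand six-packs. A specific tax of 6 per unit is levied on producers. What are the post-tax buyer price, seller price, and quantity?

Producers keep p_s = p_b - 6 per unit, so supply in terms of the buyer price is qs = 55.3 + 13.5p_b.
Set qd = qs: 532.3 - 4.5p_b = 55.3 + 13.5p_b, so 477 = 18p_b and p_b = 26.5.
Then p_s = 26.5 - 6 = 20.5 and q = 532.3 - 4.5(26.5) = 413.05.

p_b = 26.5, p_s = 20.5, q = 413.05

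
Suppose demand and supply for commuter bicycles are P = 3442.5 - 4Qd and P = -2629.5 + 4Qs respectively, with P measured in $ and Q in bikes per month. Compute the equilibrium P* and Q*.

P* = 406.5, Q* = 759

Rewriting in direct form: Qd = 860.625 - 0.25P and Qs = 657.375 + 0.25P.
The market clears where 860.625 - 0.25P = 657.375 + 0.25P. Rearranging, 0.5P = 203.25, hence P* = 406.5.
Then Q* = 860.625 - 0.25(406.5) = 759.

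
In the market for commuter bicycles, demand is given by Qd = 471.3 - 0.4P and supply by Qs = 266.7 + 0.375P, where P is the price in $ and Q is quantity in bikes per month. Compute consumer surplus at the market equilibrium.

The market clears where 471.3 - 0.4P = 266.7 + 0.375P. Rearranging, 0.775P = 204.6, hence P* = 264.
From the demand curve, Q* = 471.3 - 0.4(264) = 365.7.
Demand choke price (Qd = 0): P = 471.3/0.4 = 1178.25. Consumer surplus = ½ × (1178.25 - 264) × 365.7 = 167170.6125.

Consumer surplus = 167170.6125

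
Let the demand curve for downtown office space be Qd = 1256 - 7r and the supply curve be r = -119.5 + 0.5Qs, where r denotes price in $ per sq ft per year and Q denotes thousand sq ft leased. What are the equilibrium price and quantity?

r* = 113, Q* = 465

Inverting to quantity form: Qs = 239 + 2r.
Set Qd = Qs: 1256 - 7r = 239 + 2r, so 1017 = 9r and r* = 113.
From the demand curve, Q* = 1256 - 7(113) = 465.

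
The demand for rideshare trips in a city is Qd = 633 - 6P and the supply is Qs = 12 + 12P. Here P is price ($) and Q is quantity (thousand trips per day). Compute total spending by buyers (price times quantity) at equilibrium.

Total spending by buyers = 14697

Set Qd = Qs: 633 - 6P = 12 + 12P, so 621 = 18P and P* = 34.5.
Substitute back: Q* = 633 - 6(34.5) = 426.
Total spending by buyers = P* × Q* = 34.5 × 426 = 14697.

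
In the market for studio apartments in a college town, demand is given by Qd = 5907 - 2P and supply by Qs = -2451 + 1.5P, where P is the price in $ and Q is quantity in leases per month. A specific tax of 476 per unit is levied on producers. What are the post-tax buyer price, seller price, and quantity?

P_b = 2592, P_s = 2116, Q = 723

Producers keep P_s = P_b - 476 per unit, so supply in terms of the buyer price is Qs = -3165 + 1.5P_b.
Equate demand and the shifted supply: 5907 - 2P_b = -3165 + 1.5P_b, giving 3.5P_b = 9072, so P_b = 2592.
Then P_s = 2592 - 476 = 2116 and Q = 5907 - 2(2592) = 723.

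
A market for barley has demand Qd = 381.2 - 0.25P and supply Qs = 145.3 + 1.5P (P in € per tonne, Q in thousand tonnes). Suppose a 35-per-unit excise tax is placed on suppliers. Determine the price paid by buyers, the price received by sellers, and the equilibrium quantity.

Suppliers keep P_s = P_b - 35 per unit, so supply in terms of the buyer price is Qs = 92.8 + 1.5P_b.
Equate demand and the shifted supply: 381.2 - 0.25P_b = 92.8 + 1.5P_b, giving 1.75P_b = 288.4, so P_b = 164.8.
Then P_s = 164.8 - 35 = 129.8 and Q = 381.2 - 0.25(164.8) = 340.

P_b = 164.8, P_s = 129.8, Q = 340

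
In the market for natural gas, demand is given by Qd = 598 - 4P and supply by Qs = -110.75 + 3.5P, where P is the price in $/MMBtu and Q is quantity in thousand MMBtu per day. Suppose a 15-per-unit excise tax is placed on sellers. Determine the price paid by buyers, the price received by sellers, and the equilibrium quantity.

P_b = 101.5, P_s = 86.5, Q = 192

With a tax of 15 on sellers, they supply based on the net price P_s = P_b - 15, so Qs = -163.25 + 3.5P_b.
Equate demand and the shifted supply: 598 - 4P_b = -163.25 + 3.5P_b, giving 7.5P_b = 761.25, so P_b = 101.5.
So P_s = 86.5 and the quantity traded is Q = 598 - 4(101.5) = 192.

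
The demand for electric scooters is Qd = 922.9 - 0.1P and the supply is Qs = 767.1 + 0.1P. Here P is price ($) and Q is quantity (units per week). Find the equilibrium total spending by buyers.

Total spending by buyers = 658255

At equilibrium Qd = Qs, so 922.9 - 0.1P = 767.1 + 0.1P; collecting terms, 155.8 = 0.2P and P* = 779.
Then Q* = 922.9 - 0.1(779) = 845.
Total spending by buyers = P* × Q* = 779 × 845 = 658255.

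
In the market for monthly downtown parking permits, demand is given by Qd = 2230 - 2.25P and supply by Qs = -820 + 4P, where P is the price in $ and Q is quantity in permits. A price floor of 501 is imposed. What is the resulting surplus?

At P = 501: Qd = 1102.75 and Qs = 1184.
Surplus = Qs - Qd = 1184 - 1102.75 = 81.25.

Surplus = 81.25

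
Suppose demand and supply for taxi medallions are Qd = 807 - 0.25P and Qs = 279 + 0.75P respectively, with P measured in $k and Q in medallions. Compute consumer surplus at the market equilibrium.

The market clears where 807 - 0.25P = 279 + 0.75P. Rearranging, P = 528, hence P* = 528.
From the demand curve, Q* = 807 - 0.25(528) = 675.
Demand choke price (Qd = 0): P = 807/0.25 = 3228. Consumer surplus = ½ × (3228 - 528) × 675 = 911250.

Consumer surplus = 911250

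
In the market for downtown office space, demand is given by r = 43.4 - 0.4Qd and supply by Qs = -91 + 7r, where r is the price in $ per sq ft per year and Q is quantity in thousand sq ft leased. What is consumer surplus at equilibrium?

Consumer surplus = 627.2

Rewriting in direct form: Qd = 108.5 - 2.5r.
At equilibrium Qd = Qs, so 108.5 - 2.5r = -91 + 7r; collecting terms, 199.5 = 9.5r and r* = 21.
Substitute back: Q* = 108.5 - 2.5(21) = 56.
Demand choke price (Qd = 0): r = 108.5/2.5 = 43.4. Consumer surplus = ½ × (43.4 - 21) × 56 = 627.2.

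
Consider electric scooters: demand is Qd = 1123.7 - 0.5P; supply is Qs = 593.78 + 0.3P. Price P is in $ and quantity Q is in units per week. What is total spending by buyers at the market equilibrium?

At equilibrium Qd = Qs, so 1123.7 - 0.5P = 593.78 + 0.3P; collecting terms, 529.92 = 0.8P and P* = 662.4.
Plugging P* into demand: Q* = 1123.7 - 0.5(662.4) = 792.5.
Total spending by buyers = P* × Q* = 662.4 × 792.5 = 524952.

Total spending by buyers = 524952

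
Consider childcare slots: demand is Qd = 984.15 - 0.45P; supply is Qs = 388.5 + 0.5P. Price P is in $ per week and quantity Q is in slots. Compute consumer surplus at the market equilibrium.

At equilibrium Qd = Qs, so 984.15 - 0.45P = 388.5 + 0.5P; collecting terms, 595.65 = 0.95P and P* = 627.
Substitute back: Q* = 984.15 - 0.45(627) = 702.
Demand choke price (Qd = 0): P = 984.15/0.45 = 2187. Consumer surplus = ½ × (2187 - 627) × 702 = 547560.

Consumer surplus = 547560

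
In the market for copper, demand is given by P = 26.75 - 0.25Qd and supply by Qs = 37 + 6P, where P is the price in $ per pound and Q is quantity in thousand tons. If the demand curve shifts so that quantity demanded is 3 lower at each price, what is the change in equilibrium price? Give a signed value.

ΔP = -0.3

Rewriting in direct form: Qd = 107 - 4P.
Set Qd = Qs: 107 - 4P = 37 + 6P, so 70 = 10P and P* = 7.
From the demand curve, Q* = 107 - 4(7) = 79.
After the shift, demand is Qd = 104 - 4P.
New equilibrium: 67 = 10P, so P = 6.7 and Q = 77.2.
ΔP = 6.7 - 7 = -0.3.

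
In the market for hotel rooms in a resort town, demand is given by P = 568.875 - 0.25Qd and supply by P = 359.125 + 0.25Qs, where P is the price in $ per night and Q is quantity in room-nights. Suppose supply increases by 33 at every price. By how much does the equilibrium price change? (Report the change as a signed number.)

ΔP = -4.125

Rewriting in direct form: Qd = 2275.5 - 4P and Qs = -1436.5 + 4P.
At equilibrium Qd = Qs, so 2275.5 - 4P = -1436.5 + 4P; collecting terms, 3712 = 8P and P* = 464.
From the demand curve, Q* = 2275.5 - 4(464) = 419.5.
After the shift, supply is Qs = -1403.5 + 4P.
The new intersection has 3679 = 8P, i.e. P = 459.875, Q = 436.
ΔP = 459.875 - 464 = -4.125.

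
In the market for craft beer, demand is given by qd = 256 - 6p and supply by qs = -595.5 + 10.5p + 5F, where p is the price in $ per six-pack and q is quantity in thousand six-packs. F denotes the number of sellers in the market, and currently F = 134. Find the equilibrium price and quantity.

With F = 134, supply is qs = 74.5 + 10.5p.
At equilibrium qd = qs, so 256 - 6p = 74.5 + 10.5p; collecting terms, 181.5 = 16.5p and p* = 11.
Substitute back: q* = 256 - 6(11) = 190.

p* = 11, q* = 190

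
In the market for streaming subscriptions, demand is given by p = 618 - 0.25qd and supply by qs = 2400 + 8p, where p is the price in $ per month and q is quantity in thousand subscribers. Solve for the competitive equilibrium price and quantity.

Inverting to quantity form: qd = 2472 - 4p.
The market clears where 2472 - 4p = 2400 + 8p. Rearranging, 12p = 72, hence p* = 6.
Substitute back: q* = 2472 - 4(6) = 2448.

p* = 6, q* = 2448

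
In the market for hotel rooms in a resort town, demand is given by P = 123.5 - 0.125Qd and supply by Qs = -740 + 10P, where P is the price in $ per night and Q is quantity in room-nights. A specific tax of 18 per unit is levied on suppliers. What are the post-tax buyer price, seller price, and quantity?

Inverting to quantity form: Qd = 988 - 8P.
Suppliers keep P_s = P_b - 18 per unit, so supply in terms of the buyer price is Qs = -920 + 10P_b.
Set Qd = Qs: 988 - 8P_b = -920 + 10P_b, so 1908 = 18P_b and P_b = 106.
So P_s = 88 and the quantity traded is Q = 988 - 8(106) = 140.

P_b = 106, P_s = 88, Q = 140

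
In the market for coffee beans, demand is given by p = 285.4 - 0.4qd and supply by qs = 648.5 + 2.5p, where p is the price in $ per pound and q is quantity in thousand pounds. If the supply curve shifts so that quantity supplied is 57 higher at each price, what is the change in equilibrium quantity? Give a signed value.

In direct form, qd = 713.5 - 2.5p.
Set qd = qs: 713.5 - 2.5p = 648.5 + 2.5p, so 65 = 5p and p* = 13.
Substitute back: q* = 713.5 - 2.5(13) = 681.
After the shift, supply is qs = 705.5 + 2.5p.
New equilibrium: 8 = 5p, so p = 1.6 and q = 709.5.
Δq = 709.5 - 681 = 28.5.

Δq = 28.5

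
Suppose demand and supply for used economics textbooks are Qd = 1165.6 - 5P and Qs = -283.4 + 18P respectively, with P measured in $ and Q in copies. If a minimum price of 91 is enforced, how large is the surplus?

With P fixed at 91, quantity demanded is 710.6 and quantity supplied is 1354.6.
Surplus = Qs - Qd = 1354.6 - 710.6 = 644.

Surplus = 644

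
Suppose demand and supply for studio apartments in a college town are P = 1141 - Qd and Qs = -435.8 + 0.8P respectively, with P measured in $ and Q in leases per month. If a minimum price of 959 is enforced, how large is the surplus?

Rewriting in direct form: Qd = 1141 - P.
Evaluating both curves at the floor price 959 gives Qd = 182, Qs = 331.4.
Surplus = Qs - Qd = 331.4 - 182 = 149.4.

Surplus = 149.4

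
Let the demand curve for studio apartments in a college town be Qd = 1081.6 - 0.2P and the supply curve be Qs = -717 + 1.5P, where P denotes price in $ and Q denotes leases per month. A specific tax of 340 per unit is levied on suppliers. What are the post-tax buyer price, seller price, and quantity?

P_b = 1358, P_s = 1018, Q = 810

Suppliers keep P_s = P_b - 340 per unit, so supply in terms of the buyer price is Qs = -1227 + 1.5P_b.
Set Qd = Qs: 1081.6 - 0.2P_b = -1227 + 1.5P_b, so 2308.6 = 1.7P_b and P_b = 1358.
So P_s = 1018 and the quantity traded is Q = 1081.6 - 0.2(1358) = 810.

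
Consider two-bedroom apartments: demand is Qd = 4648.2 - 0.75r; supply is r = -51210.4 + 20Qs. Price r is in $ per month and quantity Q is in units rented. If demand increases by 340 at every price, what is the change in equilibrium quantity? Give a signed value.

ΔQ = 21.25

Solving each curve for Q: Qs = 2560.52 + 0.05r.
At equilibrium Qd = Qs, so 4648.2 - 0.75r = 2560.52 + 0.05r; collecting terms, 2087.68 = 0.8r and r* = 2609.6.
Plugging r* into demand: Q* = 4648.2 - 0.75(2609.6) = 2691.
After the shift, demand is Qd = 4988.2 - 0.75r.
New equilibrium: 2427.68 = 0.8r, so r = 3034.6 and Q = 2712.25.
ΔQ = 2712.25 - 2691 = 21.25.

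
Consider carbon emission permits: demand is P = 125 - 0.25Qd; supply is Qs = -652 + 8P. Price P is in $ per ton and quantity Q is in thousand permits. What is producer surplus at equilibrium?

Solving each curve for Q: Qd = 500 - 4P.
Equating demand and supply, 500 - 4P = -652 + 8P gives 12P = 1152, so P* = 96.
Plugging P* into demand: Q* = 500 - 4(96) = 116.
Supply choke price (Qs = 0): P = 81.5. Producer surplus = ½ × (96 - 81.5) × 116 = 841.

Producer surplus = 841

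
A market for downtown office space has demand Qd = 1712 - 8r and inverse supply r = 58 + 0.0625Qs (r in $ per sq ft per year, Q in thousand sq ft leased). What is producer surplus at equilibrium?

Producer surplus = 21632

Solving each curve for Q: Qs = -928 + 16r.
Set Qd = Qs: 1712 - 8r = -928 + 16r, so 2640 = 24r and r* = 110.
Plugging r* into demand: Q* = 1712 - 8(110) = 832.
Supply choke price (Qs = 0): r = 58. Producer surplus = ½ × (110 - 58) × 832 = 21632.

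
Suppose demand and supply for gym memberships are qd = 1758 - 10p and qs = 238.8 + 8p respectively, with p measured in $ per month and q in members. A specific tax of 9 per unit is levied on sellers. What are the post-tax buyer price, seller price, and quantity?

p_b = 88.4, p_s = 79.4, q = 874

Sellers keep p_s = p_b - 9 per unit, so supply in terms of the buyer price is qs = 166.8 + 8p_b.
Equate demand and the shifted supply: 1758 - 10p_b = 166.8 + 8p_b, giving 18p_b = 1591.2, so p_b = 88.4.
Then p_s = 88.4 - 9 = 79.4 and q = 1758 - 10(88.4) = 874.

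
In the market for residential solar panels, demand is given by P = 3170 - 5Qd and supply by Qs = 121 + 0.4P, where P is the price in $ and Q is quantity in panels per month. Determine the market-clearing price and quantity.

P* = 855, Q* = 463

Inverting to quantity form: Qd = 634 - 0.2P.
At equilibrium Qd = Qs, so 634 - 0.2P = 121 + 0.4P; collecting terms, 513 = 0.6P and P* = 855.
Plugging P* into demand: Q* = 634 - 0.2(855) = 463.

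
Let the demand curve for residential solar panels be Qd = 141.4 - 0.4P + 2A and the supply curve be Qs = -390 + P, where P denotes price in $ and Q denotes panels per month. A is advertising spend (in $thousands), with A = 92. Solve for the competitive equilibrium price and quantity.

With A = 92, demand is Qd = 325.4 - 0.4P.
The market clears where 325.4 - 0.4P = -390 + P. Rearranging, 1.4P = 715.4, hence P* = 511.
Plugging P* into demand: Q* = 325.4 - 0.4(511) = 121.

P* = 511, Q* = 121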